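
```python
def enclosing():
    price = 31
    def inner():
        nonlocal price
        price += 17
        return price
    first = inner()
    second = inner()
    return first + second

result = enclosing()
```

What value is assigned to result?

Step 1: price starts at 31.
Step 2: First call: price = 31 + 17 = 48, returns 48.
Step 3: Second call: price = 48 + 17 = 65, returns 65.
Step 4: result = 48 + 65 = 113

The answer is 113.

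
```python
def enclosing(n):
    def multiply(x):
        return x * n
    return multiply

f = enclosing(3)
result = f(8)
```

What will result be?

Step 1: enclosing(3) returns multiply closure with n = 3.
Step 2: f(8) computes 8 * 3 = 24.
Step 3: result = 24

The answer is 24.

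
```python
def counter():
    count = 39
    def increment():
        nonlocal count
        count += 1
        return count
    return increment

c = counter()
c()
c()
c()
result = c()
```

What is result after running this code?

Step 1: counter() creates closure with count = 39.
Step 2: Each c() call increments count via nonlocal. After 4 calls: 39 + 4 = 43.
Step 3: result = 43

The answer is 43.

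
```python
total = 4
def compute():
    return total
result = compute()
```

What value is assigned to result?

Step 1: total = 4 is defined in the global scope.
Step 2: compute() looks up total. No local total exists, so Python checks the global scope via LEGB rule and finds total = 4.
Step 3: result = 4

The answer is 4.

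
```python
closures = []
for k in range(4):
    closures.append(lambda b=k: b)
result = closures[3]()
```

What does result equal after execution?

Step 1: Default argument b=k captures k's value at each iteration.
Step 2: closures[3] captured b = 3 when k was 3.
Step 3: result = 3

The answer is 3.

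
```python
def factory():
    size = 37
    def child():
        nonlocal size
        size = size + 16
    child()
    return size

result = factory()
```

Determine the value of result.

Step 1: factory() sets size = 37.
Step 2: child() uses nonlocal to modify size in factory's scope: size = 37 + 16 = 53.
Step 3: factory() returns the modified size = 53

The answer is 53.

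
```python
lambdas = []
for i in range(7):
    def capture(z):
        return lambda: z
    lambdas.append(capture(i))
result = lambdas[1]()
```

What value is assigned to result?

Step 1: capture(i) creates a new scope capturing z = i at call time.
Step 2: lambdas[1] = capture(1), so its lambda captures z = 1.
Step 3: result = 1 (closure factory fixes late binding)

The answer is 1.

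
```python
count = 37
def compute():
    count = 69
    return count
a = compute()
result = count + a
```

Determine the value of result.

Step 1: Global count = 37. compute() returns local count = 69.
Step 2: a = 69. Global count still = 37.
Step 3: result = 37 + 69 = 106

The answer is 106.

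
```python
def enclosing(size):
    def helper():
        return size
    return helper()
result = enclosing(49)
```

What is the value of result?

Step 1: enclosing(49) binds parameter size = 49.
Step 2: helper() looks up size in enclosing scope and finds the parameter size = 49.
Step 3: result = 49

The answer is 49.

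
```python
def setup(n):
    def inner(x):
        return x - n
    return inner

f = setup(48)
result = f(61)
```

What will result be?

Step 1: setup(48) creates a closure capturing n = 48.
Step 2: f(61) computes 61 - 48 = 13.
Step 3: result = 13

The answer is 13.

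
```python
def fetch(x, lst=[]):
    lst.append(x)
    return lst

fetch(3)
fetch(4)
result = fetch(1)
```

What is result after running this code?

Step 1: Mutable default argument gotcha! The list [] is created once.
Step 2: Each call appends to the SAME list: [3], [3, 4], [3, 4, 1].
Step 3: result = [3, 4, 1]

The answer is [3, 4, 1].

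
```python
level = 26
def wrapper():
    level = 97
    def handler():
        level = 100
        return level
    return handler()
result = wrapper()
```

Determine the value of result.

Step 1: Three scopes define level: global (26), wrapper (97), handler (100).
Step 2: handler() has its own local level = 100, which shadows both enclosing and global.
Step 3: result = 100 (local wins in LEGB)

The answer is 100.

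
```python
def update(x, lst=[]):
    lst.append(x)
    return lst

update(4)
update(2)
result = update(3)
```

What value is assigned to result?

Step 1: Mutable default argument gotcha! The list [] is created once.
Step 2: Each call appends to the SAME list: [4], [4, 2], [4, 2, 3].
Step 3: result = [4, 2, 3]

The answer is [4, 2, 3].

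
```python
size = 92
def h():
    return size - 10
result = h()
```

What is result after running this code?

Step 1: size = 92 is defined globally.
Step 2: h() looks up size from global scope = 92, then computes 92 - 10 = 82.
Step 3: result = 82

The answer is 82.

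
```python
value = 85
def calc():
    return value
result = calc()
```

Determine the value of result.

Step 1: value = 85 is defined in the global scope.
Step 2: calc() looks up value. No local value exists, so Python checks the global scope via LEGB rule and finds value = 85.
Step 3: result = 85

The answer is 85.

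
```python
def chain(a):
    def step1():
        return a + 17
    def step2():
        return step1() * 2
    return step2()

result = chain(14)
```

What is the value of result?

Step 1: chain(14) captures a = 14.
Step 2: step2() calls step1() which returns 14 + 17 = 31.
Step 3: step2() returns 31 * 2 = 62

The answer is 62.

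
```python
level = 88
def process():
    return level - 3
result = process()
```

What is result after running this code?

Step 1: level = 88 is defined globally.
Step 2: process() looks up level from global scope = 88, then computes 88 - 3 = 85.
Step 3: result = 85

The answer is 85.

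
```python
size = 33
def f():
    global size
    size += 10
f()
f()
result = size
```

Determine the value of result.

Step 1: size = 33.
Step 2: First f(): size = 33 + 10 = 43.
Step 3: Second f(): size = 43 + 10 = 53. result = 53

The answer is 53.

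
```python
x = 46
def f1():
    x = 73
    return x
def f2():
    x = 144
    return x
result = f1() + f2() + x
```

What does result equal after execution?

Step 1: Each function shadows global x with its own local.
Step 2: f1() returns 73, f2() returns 144.
Step 3: Global x = 46 is unchanged. result = 73 + 144 + 46 = 263

The answer is 263.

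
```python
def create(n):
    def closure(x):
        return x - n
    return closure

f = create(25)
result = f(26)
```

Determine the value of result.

Step 1: create(25) creates a closure capturing n = 25.
Step 2: f(26) computes 26 - 25 = 1.
Step 3: result = 1

The answer is 1.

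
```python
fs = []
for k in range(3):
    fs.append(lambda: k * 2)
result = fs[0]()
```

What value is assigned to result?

Step 1: All lambdas reference the same variable k (late binding).
Step 2: After the loop, k = 2. Every lambda returns k * 2.
Step 3: fs[0]() = 2 * 2 = 4

The answer is 4.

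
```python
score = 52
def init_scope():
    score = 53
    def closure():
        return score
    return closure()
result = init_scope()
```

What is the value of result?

Step 1: score = 52 globally, but init_scope() defines score = 53 locally.
Step 2: closure() looks up score. Not in local scope, so checks enclosing scope (init_scope) and finds score = 53.
Step 3: result = 53

The answer is 53.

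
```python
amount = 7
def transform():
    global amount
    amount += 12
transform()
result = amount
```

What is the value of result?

Step 1: amount = 7 globally.
Step 2: transform() modifies global amount: amount += 12 = 19.
Step 3: result = 19

The answer is 19.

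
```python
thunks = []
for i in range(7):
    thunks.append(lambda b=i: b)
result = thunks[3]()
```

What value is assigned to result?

Step 1: Default argument b=i captures i's value at each iteration.
Step 2: thunks[3] captured b = 3 when i was 3.
Step 3: result = 3

The answer is 3.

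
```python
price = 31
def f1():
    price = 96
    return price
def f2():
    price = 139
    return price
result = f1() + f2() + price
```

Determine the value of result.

Step 1: Each function shadows global price with its own local.
Step 2: f1() returns 96, f2() returns 139.
Step 3: Global price = 31 is unchanged. result = 96 + 139 + 31 = 266

The answer is 266.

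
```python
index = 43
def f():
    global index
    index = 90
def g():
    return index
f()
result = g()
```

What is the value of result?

Step 1: index = 43.
Step 2: f() sets global index = 90.
Step 3: g() reads global index = 90. result = 90

The answer is 90.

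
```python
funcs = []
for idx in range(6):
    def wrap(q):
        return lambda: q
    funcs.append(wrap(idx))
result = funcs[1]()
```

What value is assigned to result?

Step 1: wrap(idx) creates a new scope capturing q = idx at call time.
Step 2: funcs[1] = wrap(1), so its lambda captures q = 1.
Step 3: result = 1 (closure factory fixes late binding)

The answer is 1.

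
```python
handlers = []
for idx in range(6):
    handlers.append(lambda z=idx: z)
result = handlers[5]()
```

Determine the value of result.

Step 1: Default argument z=idx captures idx's value at each iteration.
Step 2: handlers[5] captured z = 5 when idx was 5.
Step 3: result = 5

The answer is 5.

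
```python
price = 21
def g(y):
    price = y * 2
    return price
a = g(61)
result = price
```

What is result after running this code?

Step 1: Global price = 21.
Step 2: g(61) creates local price = 61 * 2 = 122.
Step 3: Global price unchanged because no global keyword. result = 21

The answer is 21.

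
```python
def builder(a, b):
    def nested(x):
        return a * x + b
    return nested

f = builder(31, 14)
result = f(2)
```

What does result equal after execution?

Step 1: builder(31, 14) captures a = 31, b = 14.
Step 2: f(2) computes 31 * 2 + 14 = 76.
Step 3: result = 76

The answer is 76.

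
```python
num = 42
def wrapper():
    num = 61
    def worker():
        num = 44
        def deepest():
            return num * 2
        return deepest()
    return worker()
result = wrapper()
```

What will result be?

Step 1: deepest() looks up num through LEGB: not local, finds num = 44 in enclosing worker().
Step 2: Returns 44 * 2 = 88.
Step 3: result = 88

The answer is 88.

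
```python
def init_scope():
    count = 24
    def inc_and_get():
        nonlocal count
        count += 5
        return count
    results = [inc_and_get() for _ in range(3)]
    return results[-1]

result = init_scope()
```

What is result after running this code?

Step 1: count = 24.
Step 2: Three calls to inc_and_get(), each adding 5.
Step 3: Last value = 24 + 5 * 3 = 39

The answer is 39.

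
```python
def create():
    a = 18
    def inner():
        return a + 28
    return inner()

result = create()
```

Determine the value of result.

Step 1: create() defines a = 18.
Step 2: inner() reads a = 18 from enclosing scope, returns 18 + 28 = 46.
Step 3: result = 46

The answer is 46.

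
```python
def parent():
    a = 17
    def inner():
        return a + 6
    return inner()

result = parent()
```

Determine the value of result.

Step 1: parent() defines a = 17.
Step 2: inner() reads a = 17 from enclosing scope, returns 17 + 6 = 23.
Step 3: result = 23

The answer is 23.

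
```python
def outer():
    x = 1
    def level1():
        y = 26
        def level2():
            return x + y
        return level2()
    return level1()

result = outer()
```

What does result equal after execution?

Step 1: x = 1 in outer. y = 26 in level1.
Step 2: level2() reads x = 1 and y = 26 from enclosing scopes.
Step 3: result = 1 + 26 = 27

The answer is 27.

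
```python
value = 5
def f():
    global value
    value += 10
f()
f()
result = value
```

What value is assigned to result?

Step 1: value = 5.
Step 2: First f(): value = 5 + 10 = 15.
Step 3: Second f(): value = 15 + 10 = 25. result = 25

The answer is 25.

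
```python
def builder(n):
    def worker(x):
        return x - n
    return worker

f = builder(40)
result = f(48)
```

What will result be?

Step 1: builder(40) creates a closure capturing n = 40.
Step 2: f(48) computes 48 - 40 = 8.
Step 3: result = 8

The answer is 8.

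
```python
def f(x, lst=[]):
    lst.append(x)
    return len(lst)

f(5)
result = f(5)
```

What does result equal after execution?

Step 1: Mutable default list persists between calls.
Step 2: First call: lst = [5], len = 1. Second call: lst = [5, 5], len = 2.
Step 3: result = 2

The answer is 2.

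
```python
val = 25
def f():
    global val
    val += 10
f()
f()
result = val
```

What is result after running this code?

Step 1: val = 25.
Step 2: First f(): val = 25 + 10 = 35.
Step 3: Second f(): val = 35 + 10 = 45. result = 45

The answer is 45.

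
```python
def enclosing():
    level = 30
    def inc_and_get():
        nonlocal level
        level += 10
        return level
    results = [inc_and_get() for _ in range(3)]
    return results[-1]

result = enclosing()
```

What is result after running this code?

Step 1: level = 30.
Step 2: Three calls to inc_and_get(), each adding 10.
Step 3: Last value = 30 + 10 * 3 = 60

The answer is 60.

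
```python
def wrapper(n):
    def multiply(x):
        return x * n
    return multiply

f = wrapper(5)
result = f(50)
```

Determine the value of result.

Step 1: wrapper(5) returns multiply closure with n = 5.
Step 2: f(50) computes 50 * 5 = 250.
Step 3: result = 250

The answer is 250.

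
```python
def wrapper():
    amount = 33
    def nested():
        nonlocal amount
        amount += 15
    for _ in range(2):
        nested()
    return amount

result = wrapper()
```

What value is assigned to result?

Step 1: amount = 33.
Step 2: nested() is called 2 times in a loop, each adding 15 via nonlocal.
Step 3: amount = 33 + 15 * 2 = 63

The answer is 63.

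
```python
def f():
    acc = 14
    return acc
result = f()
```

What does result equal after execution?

Step 1: f() defines acc = 14 in its local scope.
Step 2: return acc finds the local variable acc = 14.
Step 3: result = 14

The answer is 14.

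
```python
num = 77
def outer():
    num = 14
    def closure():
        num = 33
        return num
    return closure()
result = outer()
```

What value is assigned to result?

Step 1: Three scopes define num: global (77), outer (14), closure (33).
Step 2: closure() has its own local num = 33, which shadows both enclosing and global.
Step 3: result = 33 (local wins in LEGB)

The answer is 33.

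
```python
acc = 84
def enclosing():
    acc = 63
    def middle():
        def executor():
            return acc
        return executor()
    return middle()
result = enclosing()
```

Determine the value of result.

Step 1: enclosing() defines acc = 63. middle() and executor() have no local acc.
Step 2: executor() checks local (none), enclosing middle() (none), enclosing enclosing() and finds acc = 63.
Step 3: result = 63

The answer is 63.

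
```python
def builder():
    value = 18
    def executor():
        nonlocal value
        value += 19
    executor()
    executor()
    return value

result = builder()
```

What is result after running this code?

Step 1: value starts at 18.
Step 2: executor() is called 2 times, each adding 19.
Step 3: value = 18 + 19 * 2 = 56

The answer is 56.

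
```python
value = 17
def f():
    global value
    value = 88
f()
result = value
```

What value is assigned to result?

Step 1: value = 17 globally.
Step 2: f() declares global value and sets it to 88.
Step 3: After f(), global value = 88. result = 88

The answer is 88.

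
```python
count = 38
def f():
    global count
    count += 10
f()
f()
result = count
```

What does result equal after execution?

Step 1: count = 38.
Step 2: First f(): count = 38 + 10 = 48.
Step 3: Second f(): count = 48 + 10 = 58. result = 58

The answer is 58.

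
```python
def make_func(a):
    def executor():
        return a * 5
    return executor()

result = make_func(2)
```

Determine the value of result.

Step 1: make_func(2) binds parameter a = 2.
Step 2: executor() accesses a = 2 from enclosing scope.
Step 3: result = 2 * 5 = 10

The answer is 10.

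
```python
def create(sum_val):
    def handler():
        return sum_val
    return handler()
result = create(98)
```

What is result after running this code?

Step 1: create(98) binds parameter sum_val = 98.
Step 2: handler() looks up sum_val in enclosing scope and finds the parameter sum_val = 98.
Step 3: result = 98

The answer is 98.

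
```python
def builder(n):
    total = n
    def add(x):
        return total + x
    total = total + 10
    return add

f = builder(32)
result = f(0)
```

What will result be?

Step 1: builder(32) sets total = 32, then total = 32 + 10 = 42.
Step 2: Closures capture by reference, so add sees total = 42.
Step 3: f(0) returns 42 + 0 = 42

The answer is 42.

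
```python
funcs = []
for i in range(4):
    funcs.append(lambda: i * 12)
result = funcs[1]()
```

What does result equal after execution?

Step 1: All lambdas reference the same variable i (late binding).
Step 2: After the loop, i = 3. Every lambda returns i * 12.
Step 3: funcs[1]() = 3 * 12 = 36

The answer is 36.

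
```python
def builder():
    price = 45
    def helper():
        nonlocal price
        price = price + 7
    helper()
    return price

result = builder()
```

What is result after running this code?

Step 1: builder() sets price = 45.
Step 2: helper() uses nonlocal to modify price in builder's scope: price = 45 + 7 = 52.
Step 3: builder() returns the modified price = 52

The answer is 52.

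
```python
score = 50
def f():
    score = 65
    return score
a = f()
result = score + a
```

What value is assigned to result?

Step 1: Global score = 50. f() returns local score = 65.
Step 2: a = 65. Global score still = 50.
Step 3: result = 50 + 65 = 115

The answer is 115.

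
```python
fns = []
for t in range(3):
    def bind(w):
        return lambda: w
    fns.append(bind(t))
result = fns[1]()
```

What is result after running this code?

Step 1: bind(t) creates a new scope capturing w = t at call time.
Step 2: fns[1] = bind(1), so its lambda captures w = 1.
Step 3: result = 1 (closure factory fixes late binding)

The answer is 1.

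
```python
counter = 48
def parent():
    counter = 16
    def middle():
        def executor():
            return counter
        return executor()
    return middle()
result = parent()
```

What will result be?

Step 1: parent() defines counter = 16. middle() and executor() have no local counter.
Step 2: executor() checks local (none), enclosing middle() (none), enclosing parent() and finds counter = 16.
Step 3: result = 16

The answer is 16.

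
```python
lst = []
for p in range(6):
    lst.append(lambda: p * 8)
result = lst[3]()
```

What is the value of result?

Step 1: All lambdas reference the same variable p (late binding).
Step 2: After the loop, p = 5. Every lambda returns p * 8.
Step 3: lst[3]() = 5 * 8 = 40

The answer is 40.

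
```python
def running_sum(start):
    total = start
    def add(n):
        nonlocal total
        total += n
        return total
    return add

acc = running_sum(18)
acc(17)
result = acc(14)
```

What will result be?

Step 1: running_sum(18) creates closure with total = 18.
Step 2: First acc(17): total = 18 + 17 = 35.
Step 3: Second acc(14): total = 35 + 14 = 49. result = 49

The answer is 49.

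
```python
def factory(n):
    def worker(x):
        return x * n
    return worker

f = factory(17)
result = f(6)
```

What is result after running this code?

Step 1: factory(17) creates a closure capturing n = 17.
Step 2: f(6) computes 6 * 17 = 102.
Step 3: result = 102

The answer is 102.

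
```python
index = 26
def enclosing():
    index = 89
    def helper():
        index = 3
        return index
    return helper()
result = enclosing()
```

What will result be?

Step 1: Three scopes define index: global (26), enclosing (89), helper (3).
Step 2: helper() has its own local index = 3, which shadows both enclosing and global.
Step 3: result = 3 (local wins in LEGB)

The answer is 3.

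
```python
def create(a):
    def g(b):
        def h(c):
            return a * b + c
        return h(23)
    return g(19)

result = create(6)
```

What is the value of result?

Step 1: a = 6, b = 19, c = 23.
Step 2: h() computes a * b + c = 6 * 19 + 23 = 137.
Step 3: result = 137

The answer is 137.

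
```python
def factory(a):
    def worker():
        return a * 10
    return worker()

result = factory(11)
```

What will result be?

Step 1: factory(11) binds parameter a = 11.
Step 2: worker() accesses a = 11 from enclosing scope.
Step 3: result = 11 * 10 = 110

The answer is 110.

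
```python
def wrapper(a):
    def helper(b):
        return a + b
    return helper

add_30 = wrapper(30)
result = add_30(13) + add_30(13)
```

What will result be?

Step 1: add_30 captures a = 30.
Step 2: add_30(13) = 30 + 13 = 43, called twice.
Step 3: result = 43 + 43 = 86

The answer is 86.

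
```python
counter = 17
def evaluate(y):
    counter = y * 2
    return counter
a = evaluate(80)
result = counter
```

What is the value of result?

Step 1: Global counter = 17.
Step 2: evaluate(80) creates local counter = 80 * 2 = 160.
Step 3: Global counter unchanged because no global keyword. result = 17

The answer is 17.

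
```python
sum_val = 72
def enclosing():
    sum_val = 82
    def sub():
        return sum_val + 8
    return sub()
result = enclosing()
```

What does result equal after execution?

Step 1: enclosing() shadows global sum_val with sum_val = 82.
Step 2: sub() finds sum_val = 82 in enclosing scope, computes 82 + 8 = 90.
Step 3: result = 90

The answer is 90.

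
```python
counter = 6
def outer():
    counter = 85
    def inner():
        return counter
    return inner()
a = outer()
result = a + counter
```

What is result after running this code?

Step 1: outer() has local counter = 85. inner() reads from enclosing.
Step 2: outer() returns 85. Global counter = 6 unchanged.
Step 3: result = 85 + 6 = 91

The answer is 91.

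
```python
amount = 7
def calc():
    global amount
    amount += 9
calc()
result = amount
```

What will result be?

Step 1: amount = 7 globally.
Step 2: calc() modifies global amount: amount += 9 = 16.
Step 3: result = 16

The answer is 16.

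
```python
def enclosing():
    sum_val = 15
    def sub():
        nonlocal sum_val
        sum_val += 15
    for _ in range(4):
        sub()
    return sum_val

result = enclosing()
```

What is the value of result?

Step 1: sum_val = 15.
Step 2: sub() is called 4 times in a loop, each adding 15 via nonlocal.
Step 3: sum_val = 15 + 15 * 4 = 75

The answer is 75.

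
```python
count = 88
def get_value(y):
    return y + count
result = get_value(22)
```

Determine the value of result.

Step 1: count = 88 is defined globally.
Step 2: get_value(22) uses parameter y = 22 and looks up count from global scope = 88.
Step 3: result = 22 + 88 = 110

The answer is 110.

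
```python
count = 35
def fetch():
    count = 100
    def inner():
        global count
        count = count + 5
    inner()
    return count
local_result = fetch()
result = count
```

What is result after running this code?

Step 1: Global count = 35. fetch() creates local count = 100.
Step 2: inner() declares global count and adds 5: global count = 35 + 5 = 40.
Step 3: fetch() returns its local count = 100 (unaffected by inner).
Step 4: result = global count = 40

The answer is 40.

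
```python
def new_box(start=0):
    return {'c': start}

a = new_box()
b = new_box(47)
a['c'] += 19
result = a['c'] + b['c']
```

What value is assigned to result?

Step 1: new_box() returns a new dict each call (immutable default 0).
Step 2: a = {'c': 0}, b = {'c': 47}.
Step 3: a['c'] += 19 = 19. result = 19 + 47 = 66

The answer is 66.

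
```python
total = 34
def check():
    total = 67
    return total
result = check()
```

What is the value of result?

Step 1: Global total = 34.
Step 2: check() creates local total = 67, shadowing the global.
Step 3: Returns local total = 67. result = 67

The answer is 67.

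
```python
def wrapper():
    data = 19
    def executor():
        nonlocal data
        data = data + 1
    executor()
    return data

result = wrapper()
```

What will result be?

Step 1: wrapper() sets data = 19.
Step 2: executor() uses nonlocal to modify data in wrapper's scope: data = 19 + 1 = 20.
Step 3: wrapper() returns the modified data = 20

The answer is 20.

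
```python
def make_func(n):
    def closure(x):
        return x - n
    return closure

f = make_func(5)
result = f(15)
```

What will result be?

Step 1: make_func(5) creates a closure capturing n = 5.
Step 2: f(15) computes 15 - 5 = 10.
Step 3: result = 10

The answer is 10.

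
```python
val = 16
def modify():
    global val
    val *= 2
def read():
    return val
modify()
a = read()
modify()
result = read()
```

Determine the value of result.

Step 1: val = 16.
Step 2: First modify(): val = 16 * 2 = 32.
Step 3: Second modify(): val = 32 * 2 = 64.
Step 4: read() returns 64

The answer is 64.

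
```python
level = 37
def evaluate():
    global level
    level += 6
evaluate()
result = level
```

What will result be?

Step 1: level = 37 globally.
Step 2: evaluate() modifies global level: level += 6 = 43.
Step 3: result = 43

The answer is 43.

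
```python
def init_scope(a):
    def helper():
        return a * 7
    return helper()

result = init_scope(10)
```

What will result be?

Step 1: init_scope(10) binds parameter a = 10.
Step 2: helper() accesses a = 10 from enclosing scope.
Step 3: result = 10 * 7 = 70

The answer is 70.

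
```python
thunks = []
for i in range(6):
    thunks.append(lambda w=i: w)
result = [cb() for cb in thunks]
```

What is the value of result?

Step 1: Default arg w=i captures i at each iteration.
Step 2: Each lambda has its own default: 0, 1, ..., 5.
Step 3: result = [0, 1, 2, 3, 4, 5]

The answer is [0, 1, 2, 3, 4, 5].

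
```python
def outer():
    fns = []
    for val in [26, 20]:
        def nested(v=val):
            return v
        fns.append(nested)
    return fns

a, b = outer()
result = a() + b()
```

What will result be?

Step 1: Default argument v=val captures val at each iteration.
Step 2: a() returns 26 (captured at first iteration), b() returns 20 (captured at second).
Step 3: result = 26 + 20 = 46

The answer is 46.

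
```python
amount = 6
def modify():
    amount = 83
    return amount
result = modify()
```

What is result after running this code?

Step 1: Global amount = 6.
Step 2: modify() creates local amount = 83, shadowing the global.
Step 3: Returns local amount = 83. result = 83

The answer is 83.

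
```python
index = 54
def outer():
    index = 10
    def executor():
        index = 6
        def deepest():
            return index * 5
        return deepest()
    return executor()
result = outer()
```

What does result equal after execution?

Step 1: deepest() looks up index through LEGB: not local, finds index = 6 in enclosing executor().
Step 2: Returns 6 * 5 = 30.
Step 3: result = 30

The answer is 30.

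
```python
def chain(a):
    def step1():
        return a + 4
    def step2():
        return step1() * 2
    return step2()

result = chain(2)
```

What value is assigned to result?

Step 1: chain(2) captures a = 2.
Step 2: step2() calls step1() which returns 2 + 4 = 6.
Step 3: step2() returns 6 * 2 = 12

The answer is 12.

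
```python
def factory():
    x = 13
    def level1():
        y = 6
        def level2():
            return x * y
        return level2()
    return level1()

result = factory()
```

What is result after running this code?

Step 1: x = 13 in factory. y = 6 in level1.
Step 2: level2() reads x = 13 and y = 6 from enclosing scopes.
Step 3: result = 13 * 6 = 78

The answer is 78.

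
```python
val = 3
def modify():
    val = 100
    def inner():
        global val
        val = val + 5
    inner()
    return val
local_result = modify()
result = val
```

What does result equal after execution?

Step 1: Global val = 3. modify() creates local val = 100.
Step 2: inner() declares global val and adds 5: global val = 3 + 5 = 8.
Step 3: modify() returns its local val = 100 (unaffected by inner).
Step 4: result = global val = 8

The answer is 8.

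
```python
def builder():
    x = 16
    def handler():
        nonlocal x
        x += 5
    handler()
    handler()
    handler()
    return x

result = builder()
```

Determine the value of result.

Step 1: x starts at 16.
Step 2: handler() is called 3 times, each adding 5.
Step 3: x = 16 + 5 * 3 = 31

The answer is 31.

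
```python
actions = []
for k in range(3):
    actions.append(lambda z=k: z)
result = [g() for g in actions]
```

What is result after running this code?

Step 1: Default arg z=k captures k at each iteration.
Step 2: Each lambda has its own default: 0, 1, ..., 2.
Step 3: result = [0, 1, 2]

The answer is [0, 1, 2].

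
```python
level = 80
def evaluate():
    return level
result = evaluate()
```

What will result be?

Step 1: level = 80 is defined in the global scope.
Step 2: evaluate() looks up level. No local level exists, so Python checks the global scope via LEGB rule and finds level = 80.
Step 3: result = 80

The answer is 80.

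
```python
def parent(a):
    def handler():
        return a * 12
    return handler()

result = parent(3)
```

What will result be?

Step 1: parent(3) binds parameter a = 3.
Step 2: handler() accesses a = 3 from enclosing scope.
Step 3: result = 3 * 12 = 36

The answer is 36.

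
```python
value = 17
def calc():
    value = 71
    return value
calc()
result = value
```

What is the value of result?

Step 1: Global value = 17.
Step 2: calc() creates local value = 71 (shadow, not modification).
Step 3: After calc() returns, global value is unchanged. result = 17

The answer is 17.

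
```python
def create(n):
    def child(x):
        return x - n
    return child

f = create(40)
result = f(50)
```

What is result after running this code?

Step 1: create(40) creates a closure capturing n = 40.
Step 2: f(50) computes 50 - 40 = 10.
Step 3: result = 10

The answer is 10.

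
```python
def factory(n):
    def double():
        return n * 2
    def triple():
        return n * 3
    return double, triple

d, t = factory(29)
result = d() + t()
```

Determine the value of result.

Step 1: Both closures capture the same n = 29.
Step 2: d() = 29 * 2 = 58, t() = 29 * 3 = 87.
Step 3: result = 58 + 87 = 145

The answer is 145.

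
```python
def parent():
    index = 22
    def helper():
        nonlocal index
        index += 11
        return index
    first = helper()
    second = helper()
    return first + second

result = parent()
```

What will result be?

Step 1: index starts at 22.
Step 2: First call: index = 22 + 11 = 33, returns 33.
Step 3: Second call: index = 33 + 11 = 44, returns 44.
Step 4: result = 33 + 44 = 77

The answer is 77.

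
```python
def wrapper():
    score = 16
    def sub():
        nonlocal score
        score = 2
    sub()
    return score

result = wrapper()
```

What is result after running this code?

Step 1: wrapper() sets score = 16.
Step 2: sub() uses nonlocal to reassign score = 2.
Step 3: result = 2

The answer is 2.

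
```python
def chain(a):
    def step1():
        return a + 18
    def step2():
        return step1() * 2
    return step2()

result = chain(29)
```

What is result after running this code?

Step 1: chain(29) captures a = 29.
Step 2: step2() calls step1() which returns 29 + 18 = 47.
Step 3: step2() returns 47 * 2 = 94

The answer is 94.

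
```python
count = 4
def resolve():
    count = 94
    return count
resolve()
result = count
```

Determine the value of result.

Step 1: Global count = 4.
Step 2: resolve() creates local count = 94 (shadow, not modification).
Step 3: After resolve() returns, global count is unchanged. result = 4

The answer is 4.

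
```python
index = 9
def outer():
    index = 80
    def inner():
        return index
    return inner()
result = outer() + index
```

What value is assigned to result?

Step 1: Global index = 9. outer() shadows with index = 80.
Step 2: inner() returns enclosing index = 80. outer() = 80.
Step 3: result = 80 + global index (9) = 89

The answer is 89.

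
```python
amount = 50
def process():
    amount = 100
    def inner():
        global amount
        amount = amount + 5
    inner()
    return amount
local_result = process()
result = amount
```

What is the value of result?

Step 1: Global amount = 50. process() creates local amount = 100.
Step 2: inner() declares global amount and adds 5: global amount = 50 + 5 = 55.
Step 3: process() returns its local amount = 100 (unaffected by inner).
Step 4: result = global amount = 55

The answer is 55.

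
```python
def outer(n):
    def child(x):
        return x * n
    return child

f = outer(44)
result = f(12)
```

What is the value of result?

Step 1: outer(44) creates a closure capturing n = 44.
Step 2: f(12) computes 12 * 44 = 528.
Step 3: result = 528

The answer is 528.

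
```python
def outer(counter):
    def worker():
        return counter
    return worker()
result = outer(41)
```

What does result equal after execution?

Step 1: outer(41) binds parameter counter = 41.
Step 2: worker() looks up counter in enclosing scope and finds the parameter counter = 41.
Step 3: result = 41

The answer is 41.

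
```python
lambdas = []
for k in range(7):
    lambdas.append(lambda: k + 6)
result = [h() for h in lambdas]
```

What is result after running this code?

Step 1: All lambdas capture k by reference. After the loop, k = 6.
Step 2: Each call returns 6 + 6 = 12.
Step 3: result = [12, 12, 12, 12, 12, 12, 12]

The answer is [12, 12, 12, 12, 12, 12, 12].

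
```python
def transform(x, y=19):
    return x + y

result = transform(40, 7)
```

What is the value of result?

Step 1: transform(40, 7) overrides default y with 7.
Step 2: Returns 40 + 7 = 47.
Step 3: result = 47

The answer is 47.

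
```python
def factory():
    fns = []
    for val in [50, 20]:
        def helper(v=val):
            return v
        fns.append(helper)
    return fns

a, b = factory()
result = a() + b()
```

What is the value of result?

Step 1: Default argument v=val captures val at each iteration.
Step 2: a() returns 50 (captured at first iteration), b() returns 20 (captured at second).
Step 3: result = 50 + 20 = 70

The answer is 70.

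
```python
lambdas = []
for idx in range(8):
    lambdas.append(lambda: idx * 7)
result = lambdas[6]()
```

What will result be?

Step 1: All lambdas reference the same variable idx (late binding).
Step 2: After the loop, idx = 7. Every lambda returns idx * 7.
Step 3: lambdas[6]() = 7 * 7 = 49

The answer is 49.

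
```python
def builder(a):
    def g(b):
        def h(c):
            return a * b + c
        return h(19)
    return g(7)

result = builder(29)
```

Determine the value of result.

Step 1: a = 29, b = 7, c = 19.
Step 2: h() computes a * b + c = 29 * 7 + 19 = 222.
Step 3: result = 222

The answer is 222.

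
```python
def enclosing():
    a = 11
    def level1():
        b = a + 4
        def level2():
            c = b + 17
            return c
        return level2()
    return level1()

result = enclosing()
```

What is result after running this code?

Step 1: a = 11. b = a + 4 = 15.
Step 2: c = b + 17 = 15 + 17 = 32.
Step 3: result = 32

The answer is 32.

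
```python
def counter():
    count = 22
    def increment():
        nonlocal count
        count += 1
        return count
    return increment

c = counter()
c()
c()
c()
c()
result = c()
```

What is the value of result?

Step 1: counter() creates closure with count = 22.
Step 2: Each c() call increments count via nonlocal. After 5 calls: 22 + 5 = 27.
Step 3: result = 27

The answer is 27.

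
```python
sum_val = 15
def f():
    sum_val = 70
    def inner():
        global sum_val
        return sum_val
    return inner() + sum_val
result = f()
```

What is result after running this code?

Step 1: Global sum_val = 15. f() shadows with local sum_val = 70.
Step 2: inner() uses global keyword, so inner() returns global sum_val = 15.
Step 3: f() returns 15 + 70 = 85

The answer is 85.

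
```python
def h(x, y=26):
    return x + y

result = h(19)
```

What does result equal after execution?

Step 1: h(19) uses default y = 26.
Step 2: Returns 19 + 26 = 45.
Step 3: result = 45

The answer is 45.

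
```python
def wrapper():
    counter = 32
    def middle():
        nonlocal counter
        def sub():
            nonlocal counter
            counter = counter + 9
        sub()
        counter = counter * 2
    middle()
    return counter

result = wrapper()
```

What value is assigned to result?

Step 1: counter = 32.
Step 2: sub() adds 9: counter = 32 + 9 = 41.
Step 3: middle() doubles: counter = 41 * 2 = 82.
Step 4: result = 82

The answer is 82.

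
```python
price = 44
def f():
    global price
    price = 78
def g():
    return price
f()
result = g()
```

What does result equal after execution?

Step 1: price = 44.
Step 2: f() sets global price = 78.
Step 3: g() reads global price = 78. result = 78

The answer is 78.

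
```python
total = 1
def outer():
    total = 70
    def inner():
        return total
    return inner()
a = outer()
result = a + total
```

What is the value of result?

Step 1: outer() has local total = 70. inner() reads from enclosing.
Step 2: outer() returns 70. Global total = 1 unchanged.
Step 3: result = 70 + 1 = 71

The answer is 71.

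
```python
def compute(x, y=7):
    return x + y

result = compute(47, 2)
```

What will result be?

Step 1: compute(47, 2) overrides default y with 2.
Step 2: Returns 47 + 2 = 49.
Step 3: result = 49

The answer is 49.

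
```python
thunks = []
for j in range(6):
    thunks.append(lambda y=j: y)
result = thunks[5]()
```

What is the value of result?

Step 1: Default argument y=j captures j's value at each iteration.
Step 2: thunks[5] captured y = 5 when j was 5.
Step 3: result = 5

The answer is 5.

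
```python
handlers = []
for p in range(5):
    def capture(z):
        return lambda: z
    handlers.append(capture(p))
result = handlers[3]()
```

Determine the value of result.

Step 1: capture(p) creates a new scope capturing z = p at call time.
Step 2: handlers[3] = capture(3), so its lambda captures z = 3.
Step 3: result = 3 (closure factory fixes late binding)

The answer is 3.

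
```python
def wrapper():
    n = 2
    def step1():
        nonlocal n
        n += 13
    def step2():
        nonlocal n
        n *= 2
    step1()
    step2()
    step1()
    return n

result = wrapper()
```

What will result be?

Step 1: n = 2.
Step 2: step1(): n = 2 + 13 = 15.
Step 3: step2(): n = 15 * 2 = 30.
Step 4: step1(): n = 30 + 13 = 43. result = 43

The answer is 43.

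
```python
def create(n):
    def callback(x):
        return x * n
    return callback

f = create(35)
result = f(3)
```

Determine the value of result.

Step 1: create(35) creates a closure capturing n = 35.
Step 2: f(3) computes 3 * 35 = 105.
Step 3: result = 105

The answer is 105.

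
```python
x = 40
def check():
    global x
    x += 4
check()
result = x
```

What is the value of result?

Step 1: x = 40 globally.
Step 2: check() modifies global x: x += 4 = 44.
Step 3: result = 44

The answer is 44.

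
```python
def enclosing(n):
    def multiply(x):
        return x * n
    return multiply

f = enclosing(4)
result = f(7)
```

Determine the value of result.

Step 1: enclosing(4) returns multiply closure with n = 4.
Step 2: f(7) computes 7 * 4 = 28.
Step 3: result = 28

The answer is 28.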